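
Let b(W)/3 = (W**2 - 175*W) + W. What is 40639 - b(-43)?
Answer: 12646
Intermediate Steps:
b(W) = -522*W + 3*W**2 (b(W) = 3*((W**2 - 175*W) + W) = 3*(W**2 - 174*W) = -522*W + 3*W**2)
40639 - b(-43) = 40639 - 3*(-43)*(-174 - 43) = 40639 - 3*(-43)*(-217) = 40639 - 1*27993 = 40639 - 27993 = 12646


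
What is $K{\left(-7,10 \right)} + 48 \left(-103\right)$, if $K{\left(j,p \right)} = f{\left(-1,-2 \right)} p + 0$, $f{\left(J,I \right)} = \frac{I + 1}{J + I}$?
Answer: $- \frac{14822}{3} \approx -4940.7$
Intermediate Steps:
$f{\left(J,I \right)} = \frac{1 + I}{I + J}$
$K{\left(j,p \right)} = \frac{p}{3}$ ($K{\left(j,p \right)} = \frac{1 - 2}{-2 - 1} p + 0 = \frac{1}{-3} \left(-1\right) p + 0 = \left(- \frac{1}{3}\right) \left(-1\right) p + 0 = \frac{p}{3} + 0 = \frac{p}{3}$)
$K{\left(-7,10 \right)} + 48 \left(-103\right) = \frac{1}{3} \cdot 10 + 48 \left(-103\right) = \frac{10}{3} - 4944 = - \frac{14822}{3}$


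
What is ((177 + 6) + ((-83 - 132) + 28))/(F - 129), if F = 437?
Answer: -1/77 ≈ -0.012987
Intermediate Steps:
((177 + 6) + ((-83 - 132) + 28))/(F - 129) = ((177 + 6) + ((-83 - 132) + 28))/(437 - 129) = (183 + (-215 + 28))/308 = (183 - 187)*(1/308) = -4*1/308 = -1/77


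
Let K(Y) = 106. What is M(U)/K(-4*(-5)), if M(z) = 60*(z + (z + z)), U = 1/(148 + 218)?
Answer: 15/3233 ≈ 0.0046397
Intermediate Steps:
U = 1/366 ≈ 0.0027322
M(z) = 180*z (M(z) = 60*(z + 2*z) = 60*(3*z) = 180*z)
M(U)/K(-4*(-5)) = (180*(1/366))/106 = (30/61)*(1/106) = 15/3233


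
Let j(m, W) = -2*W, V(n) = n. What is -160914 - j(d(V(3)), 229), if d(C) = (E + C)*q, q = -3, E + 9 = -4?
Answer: -160456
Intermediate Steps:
E = -13 (E = -9 - 4 = -13)
d(C) = 39 - 3*C (d(C) = (-13 + C)*(-3) = 39 - 3*C)
-160914 - j(d(V(3)), 229) = -160914 - (-2)*229 = -160914 - 1*(-458) = -160914 + 458 = -160456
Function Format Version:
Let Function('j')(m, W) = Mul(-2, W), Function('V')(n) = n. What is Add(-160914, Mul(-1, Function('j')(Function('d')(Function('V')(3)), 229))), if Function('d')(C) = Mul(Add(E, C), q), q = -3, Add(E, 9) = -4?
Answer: -160456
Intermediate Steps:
E = -13 (E = Add(-9, -4) = -13)
Function('d')(C) = Add(39, Mul(-3, C)) (Function('d')(C) = Mul(Add(-13, C), -3) = Add(39, Mul(-3, C)))
Add(-160914, Mul(-1, Function('j')(Function('d')(Function('V')(3)), 229))) = Add(-160914, Mul(-1, Mul(-2, 229))) = Add(-160914, Mul(-1, -458)) = Add(-160914, 458) = -160456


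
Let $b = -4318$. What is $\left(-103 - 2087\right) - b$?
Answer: $2128$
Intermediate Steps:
$\left(-103 - 2087\right) - b = \left(-103 - 2087\right) - -4318 = -2190 + 4318 = 2128$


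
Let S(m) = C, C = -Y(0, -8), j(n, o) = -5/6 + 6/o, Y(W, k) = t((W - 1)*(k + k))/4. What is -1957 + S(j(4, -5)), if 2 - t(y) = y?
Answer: -3907/2 ≈ -1953.5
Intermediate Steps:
t(y) = 2 - y
Y(W, k) = ½ - k*(-1 + W)/2 (Y(W, k) = (2 - (W - 1)*(k + k))/4 = (2 - (-1 + W)*2*k)*(¼) = (2 - 2*k*(-1 + W))*(¼) = ½ - k*(-1 + W)/2)
j(n, o) = -⅚ + 6/o (j(n, o) = -5*⅙ + 6/o = -⅚ + 6/o)
C = 7/2 (C = -(½ - ½*(-8)*(-1 + 0)) = -(½ - ½*(-8)*(-1)) = -(½ - 4) = -1*(-7/2) = 7/2 ≈ 3.5000)
S(m) = 7/2
-1957 + S(j(4, -5)) = -1957 + 7/2 = -3907/2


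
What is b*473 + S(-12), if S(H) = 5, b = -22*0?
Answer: 5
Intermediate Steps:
b = 0
b*473 + S(-12) = 0*473 + 5 = 0 + 5 = 5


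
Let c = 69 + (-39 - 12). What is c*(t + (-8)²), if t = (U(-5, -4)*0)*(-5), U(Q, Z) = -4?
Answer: 1152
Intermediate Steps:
c = 18 (c = 69 - 51 = 18)
t = 0 (t = -4*0*(-5) = 0*(-5) = 0)
c*(t + (-8)²) = 18*(0 + (-8)²) = 18*(0 + 64) = 18*64 = 1152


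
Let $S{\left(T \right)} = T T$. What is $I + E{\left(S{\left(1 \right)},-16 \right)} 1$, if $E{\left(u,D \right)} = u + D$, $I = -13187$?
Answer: $-13202$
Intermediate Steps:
$S{\left(T \right)} = T^{2}$
$E{\left(u,D \right)} = D + u$
$I + E{\left(S{\left(1 \right)},-16 \right)} 1 = -13187 + \left(-16 + 1^{2}\right) 1 = -13187 + \left(-16 + 1\right) 1 = -13187 - 15 = -13202$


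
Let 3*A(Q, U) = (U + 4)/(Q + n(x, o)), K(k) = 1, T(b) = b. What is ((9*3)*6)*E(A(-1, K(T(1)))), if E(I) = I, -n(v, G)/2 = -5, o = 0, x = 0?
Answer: 30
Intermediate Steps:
n(v, G) = 10 (n(v, G) = -2*(-5) = 10)
A(Q, U) = (4 + U)/(3*(10 + Q)) (A(Q, U) = ((U + 4)/(Q + 10))/3 = ((4 + U)/(10 + Q))/3 = (4 + U)/(3*(10 + Q)))
((9*3)*6)*E(A(-1, K(T(1)))) = ((9*3)*6)*((4 + 1)/(3*(10 - 1))) = (27*6)*((1/3)*5/9) = 162*((1/3)*(1/9)*5) = 162*(5/27) = 30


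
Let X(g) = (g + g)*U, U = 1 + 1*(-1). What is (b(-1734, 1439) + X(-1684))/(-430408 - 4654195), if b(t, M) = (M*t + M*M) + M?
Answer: 423066/5084603 ≈ 0.083205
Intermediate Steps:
U = 0 (U = 1 - 1 = 0)
b(t, M) = M + M² + M*t (b(t, M) = (M*t + M²) + M = (M² + M*t) + M = M + M² + M*t)
X(g) = 0 (X(g) = (g + g)*0 = (2*g)*0 = 0)
(b(-1734, 1439) + X(-1684))/(-430408 - 4654195) = (1439*(1 + 1439 - 1734) + 0)/(-430408 - 4654195) = (1439*(-294) + 0)/(-5084603) = (-423066 + 0)*(-1/5084603) = -423066*(-1/5084603) = 423066/5084603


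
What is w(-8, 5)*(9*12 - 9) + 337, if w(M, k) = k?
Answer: 832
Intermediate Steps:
w(-8, 5)*(9*12 - 9) + 337 = 5*(9*12 - 9) + 337 = 5*(108 - 9) + 337 = 5*99 + 337 = 495 + 337 = 832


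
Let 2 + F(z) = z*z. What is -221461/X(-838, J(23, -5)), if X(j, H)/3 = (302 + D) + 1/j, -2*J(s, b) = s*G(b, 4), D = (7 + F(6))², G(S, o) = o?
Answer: -185584318/4985259 ≈ -37.227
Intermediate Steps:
F(z) = -2 + z² (F(z) = -2 + z*z = -2 + z²)
D = 1681 (D = (7 + (-2 + 6²))² = (7 + (-2 + 36))² = (7 + 34)² = 41² = 1681)
J(s, b) = -2*s (J(s, b) = -s*4/2 = -2*s)
X(j, H) = 5949 + 3/j (X(j, H) = 3*((302 + 1681) + 1/j) = 3*(1983 + 1/j) = 5949 + 3/j)
-221461/X(-838, J(23, -5)) = -221461/(5949 + 3/(-838)) = -221461/(5949 + 3*(-1/838)) = -221461/(5949 - 3/838) = -221461/4985259/838 = -221461*838/4985259 = -185584318/4985259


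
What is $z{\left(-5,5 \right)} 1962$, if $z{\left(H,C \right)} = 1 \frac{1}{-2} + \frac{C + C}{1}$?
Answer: $18639$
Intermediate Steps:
$z{\left(H,C \right)} = - \frac{1}{2} + 2 C$ ($z{\left(H,C \right)} = 1 \left(- \frac{1}{2}\right) + 2 C 1 = - \frac{1}{2} + 2 C$)
$z{\left(-5,5 \right)} 1962 = \left(- \frac{1}{2} + 2 \cdot 5\right) 1962 = \left(- \frac{1}{2} + 10\right) 1962 = \frac{19}{2} \cdot 1962 = 18639$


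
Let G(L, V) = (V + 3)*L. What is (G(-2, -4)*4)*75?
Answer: 600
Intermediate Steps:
G(L, V) = L*(3 + V) (G(L, V) = (3 + V)*L = L*(3 + V))
(G(-2, -4)*4)*75 = (-2*(3 - 4)*4)*75 = (-2*(-1)*4)*75 = (2*4)*75 = 8*75 = 600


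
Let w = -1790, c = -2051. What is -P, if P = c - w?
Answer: 261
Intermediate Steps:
P = -261 (P = -2051 - 1*(-1790) = -2051 + 1790 = -261)
-P = -1*(-261) = 261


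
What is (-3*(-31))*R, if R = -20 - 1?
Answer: -1953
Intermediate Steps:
R = -21
(-3*(-31))*R = -3*(-31)*(-21) = 93*(-21) = -1953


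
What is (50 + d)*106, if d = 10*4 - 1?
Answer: 9434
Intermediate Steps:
d = 39 (d = 40 - 1 = 39)
(50 + d)*106 = (50 + 39)*106 = 89*106 = 9434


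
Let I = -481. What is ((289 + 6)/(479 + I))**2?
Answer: 87025/4 ≈ 21756.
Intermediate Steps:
((289 + 6)/(479 + I))**2 = ((289 + 6)/(479 - 481))**2 = (295/(-2))**2 = (295*(-1/2))**2 = (-295/2)**2 = 87025/4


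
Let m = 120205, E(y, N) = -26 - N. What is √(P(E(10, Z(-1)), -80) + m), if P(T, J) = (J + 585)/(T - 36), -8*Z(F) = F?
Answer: √29689708965/497 ≈ 346.69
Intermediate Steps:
Z(F) = -F/8
P(T, J) = (585 + J)/(-36 + T)
√(P(E(10, Z(-1)), -80) + m) = √((585 - 80)/(-36 + (-26 - (-1)*(-1)/8)) + 120205) = √(505/(-36 + (-26 - 1*⅛)) + 120205) = √(505/(-36 + (-26 - ⅛)) + 120205) = √(505/(-36 - 209/8) + 120205) = √(505/(-497/8) + 120205) = √(-8/497*505 + 120205) = √(-4040/497 + 120205) = √(59737845/497) = √29689708965/497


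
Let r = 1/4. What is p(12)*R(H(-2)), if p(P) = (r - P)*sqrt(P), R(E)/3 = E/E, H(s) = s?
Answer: -141*sqrt(3)/2 ≈ -122.11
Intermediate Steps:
r = 1/4 ≈ 0.25000
R(E) = 3 (R(E) = 3*(E/E) = 3*1 = 3)
p(P) = sqrt(P)*(1/4 - P) (p(P) = (1/4 - P)*sqrt(P) = sqrt(P)*(1/4 - P))
p(12)*R(H(-2)) = (sqrt(12)*(1/4 - 1*12))*3 = ((2*sqrt(3))*(1/4 - 12))*3 = ((2*sqrt(3))*(-47/4))*3 = -47*sqrt(3)/2*3 = -141*sqrt(3)/2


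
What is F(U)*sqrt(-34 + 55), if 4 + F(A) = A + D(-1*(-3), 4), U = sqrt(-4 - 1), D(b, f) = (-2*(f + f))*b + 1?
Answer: sqrt(21)*(-51 + I*sqrt(5)) ≈ -233.71 + 10.247*I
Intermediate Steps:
D(b, f) = 1 - 4*b*f (D(b, f) = (-4*f)*b + 1 = -4*b*f + 1 = 1 - 4*b*f)
U = I*sqrt(5) (U = sqrt(-5) = I*sqrt(5) ≈ 2.2361*I)
F(A) = -51 + A (F(A) = -4 + (A + (1 - 4*(-1*(-3))*4)) = -4 + (A + (1 - 4*3*4)) = -4 + (A + (1 - 48)) = -4 + (A - 47) = -4 + (-47 + A) = -51 + A)
F(U)*sqrt(-34 + 55) = (-51 + I*sqrt(5))*sqrt(-34 + 55) = (-51 + I*sqrt(5))*sqrt(21) = sqrt(21)*(-51 + I*sqrt(5))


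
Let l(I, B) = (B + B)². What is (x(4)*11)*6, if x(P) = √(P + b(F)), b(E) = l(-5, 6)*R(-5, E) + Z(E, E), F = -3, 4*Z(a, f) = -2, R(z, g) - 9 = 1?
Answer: 33*√5774 ≈ 2507.6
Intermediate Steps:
R(z, g) = 10 (R(z, g) = 9 + 1 = 10)
Z(a, f) = -½ (Z(a, f) = (¼)*(-2) = -½)
l(I, B) = 4*B² (l(I, B) = (2*B)² = 4*B²)
b(E) = 2879/2 (b(E) = (4*6²)*10 - ½ = (4*36)*10 - ½ = 144*10 - ½ = 1440 - ½ = 2879/2)
x(P) = √(2879/2 + P) (x(P) = √(P + 2879/2) = √(2879/2 + P))
(x(4)*11)*6 = ((√(5758 + 4*4)/2)*11)*6 = ((√(5758 + 16)/2)*11)*6 = ((√5774/2)*11)*6 = (11*√5774/2)*6 = 33*√5774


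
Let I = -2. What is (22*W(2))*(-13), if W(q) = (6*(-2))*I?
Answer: -6864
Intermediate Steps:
W(q) = 24 (W(q) = (6*(-2))*(-2) = -12*(-2) = 24)
(22*W(2))*(-13) = (22*24)*(-13) = 528*(-13) = -6864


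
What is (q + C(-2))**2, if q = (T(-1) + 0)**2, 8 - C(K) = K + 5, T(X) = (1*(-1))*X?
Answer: 36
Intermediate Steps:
T(X) = -X
C(K) = 3 - K (C(K) = 8 - (K + 5) = 8 - (5 + K) = 8 + (-5 - K) = 3 - K)
q = 1 (q = (-1*(-1) + 0)**2 = (1 + 0)**2 = 1**2 = 1)
(q + C(-2))**2 = (1 + (3 - 1*(-2)))**2 = (1 + (3 + 2))**2 = (1 + 5)**2 = 6**2 = 36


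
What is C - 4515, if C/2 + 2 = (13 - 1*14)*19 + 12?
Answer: -4533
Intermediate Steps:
C = -18 (C = -4 + 2*((13 - 1*14)*19 + 12) = -4 + 2*((13 - 14)*19 + 12) = -4 + 2*(-1*19 + 12) = -4 + 2*(-19 + 12) = -4 + 2*(-7) = -4 - 14 = -18)
C - 4515 = -18 - 4515 = -4533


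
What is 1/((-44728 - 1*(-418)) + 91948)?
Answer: 1/47638 ≈ 2.0992e-5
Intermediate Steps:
1/((-44728 - 1*(-418)) + 91948) = 1/((-44728 + 418) + 91948) = 1/(-44310 + 91948) = 1/47638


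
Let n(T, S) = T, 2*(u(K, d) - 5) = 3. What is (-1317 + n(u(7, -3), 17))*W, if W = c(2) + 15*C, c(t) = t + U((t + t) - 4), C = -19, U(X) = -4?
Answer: 752227/2 ≈ 3.7611e+5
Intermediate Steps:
c(t) = -4 + t (c(t) = t - 4 = -4 + t)
W = -287 (W = (-4 + 2) + 15*(-19) = -2 - 285 = -287)
u(K, d) = 13/2 (u(K, d) = 5 + (½)*3 = 5 + 3/2 = 13/2)
(-1317 + n(u(7, -3), 17))*W = (-1317 + 13/2)*(-287) = -2621/2*(-287) = 752227/2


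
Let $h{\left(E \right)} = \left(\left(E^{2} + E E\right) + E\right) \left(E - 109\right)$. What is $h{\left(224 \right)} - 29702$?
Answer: $11536538$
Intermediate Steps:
$h{\left(E \right)} = \left(-109 + E\right) \left(E + 2 E^{2}\right)$ ($h{\left(E \right)} = \left(\left(E^{2} + E^{2}\right) + E\right) \left(-109 + E\right) = \left(2 E^{2} + E\right) \left(-109 + E\right) = \left(E + 2 E^{2}\right) \left(-109 + E\right) = \left(-109 + E\right) \left(E + 2 E^{2}\right)$)
$h{\left(224 \right)} - 29702 = 224 \left(-109 - 48608 + 2 \cdot 224^{2}\right) - 29702 = 224 \left(-109 - 48608 + 2 \cdot 50176\right) - 29702 = 224 \left(-109 - 48608 + 100352\right) - 29702 = 224 \cdot 51635 - 29702 = 11566240 - 29702 = 11536538$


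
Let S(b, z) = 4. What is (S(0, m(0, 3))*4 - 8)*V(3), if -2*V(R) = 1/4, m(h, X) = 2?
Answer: -1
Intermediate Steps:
V(R) = -1/8 (V(R) = -1/2/4 = -1/2*1/4 = -1/8)
(S(0, m(0, 3))*4 - 8)*V(3) = (4*4 - 8)*(-1/8) = (16 - 8)*(-1/8) = 8*(-1/8) = -1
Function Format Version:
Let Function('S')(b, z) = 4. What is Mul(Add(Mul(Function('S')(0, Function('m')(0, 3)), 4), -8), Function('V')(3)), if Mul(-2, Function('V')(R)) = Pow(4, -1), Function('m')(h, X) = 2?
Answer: -1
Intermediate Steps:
Function('V')(R) = Rational(-1, 8) (Function('V')(R) = Mul(Rational(-1, 2), Pow(4, -1)) = Mul(Rational(-1, 2), Rational(1, 4)) = Rational(-1, 8))
Mul(Add(Mul(Function('S')(0, Function('m')(0, 3)), 4), -8), Function('V')(3)) = Mul(Add(Mul(4, 4), -8), Rational(-1, 8)) = Mul(Add(16, -8), Rational(-1, 8)) = Mul(8, Rational(-1, 8)) = -1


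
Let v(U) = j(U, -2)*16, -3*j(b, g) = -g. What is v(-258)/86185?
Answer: -32/258555 ≈ -0.00012376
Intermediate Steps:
j(b, g) = g/3 (j(b, g) = -(-1)*g/3 = g/3)
v(U) = -32/3 (v(U) = ((1/3)*(-2))*16 = -2/3*16 = -32/3)
v(-258)/86185 = -32/3/86185 = -32/3*1/86185 = -32/258555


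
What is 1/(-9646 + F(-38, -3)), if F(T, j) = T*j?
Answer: -1/9532 ≈ -0.00010491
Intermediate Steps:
1/(-9646 + F(-38, -3)) = 1/(-9646 - 38*(-3)) = 1/(-9646 + 114) = 1/(-9532) = -1/9532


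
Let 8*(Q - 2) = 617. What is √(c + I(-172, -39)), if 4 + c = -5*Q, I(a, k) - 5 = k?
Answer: I*√6938/4 ≈ 20.824*I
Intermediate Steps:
Q = 633/8 (Q = 2 + (⅛)*617 = 2 + 617/8 = 633/8 ≈ 79.125)
I(a, k) = 5 + k
c = -3197/8 (c = -4 - 5*633/8 = -4 - 3165/8 = -3197/8 ≈ -399.63)
√(c + I(-172, -39)) = √(-3197/8 + (5 - 39)) = √(-3197/8 - 34) = √(-3469/8) = I*√6938/4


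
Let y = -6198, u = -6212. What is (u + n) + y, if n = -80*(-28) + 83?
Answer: -10087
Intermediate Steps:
n = 2323 (n = 2240 + 83 = 2323)
(u + n) + y = (-6212 + 2323) - 6198 = -3889 - 6198 = -10087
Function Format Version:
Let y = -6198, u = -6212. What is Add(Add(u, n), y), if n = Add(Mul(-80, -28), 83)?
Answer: -10087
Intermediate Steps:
n = 2323 (n = Add(2240, 83) = 2323)
Add(Add(u, n), y) = Add(Add(-6212, 2323), -6198) = Add(-3889, -6198) = -10087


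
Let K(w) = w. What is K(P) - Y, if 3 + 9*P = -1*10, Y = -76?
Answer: 671/9 ≈ 74.556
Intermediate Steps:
P = -13/9 (P = -⅓ + (-1*10)/9 = -⅓ + (⅑)*(-10) = -⅓ - 10/9 = -13/9 ≈ -1.4444)
K(P) - Y = -13/9 - 1*(-76) = -13/9 + 76 = 671/9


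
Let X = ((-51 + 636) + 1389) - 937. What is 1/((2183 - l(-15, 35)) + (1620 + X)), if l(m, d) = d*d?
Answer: 1/3615 ≈ 0.00027663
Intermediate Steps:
l(m, d) = d**2
X = 1037 (X = (585 + 1389) - 937 = 1974 - 937 = 1037)
1/((2183 - l(-15, 35)) + (1620 + X)) = 1/((2183 - 1*35**2) + (1620 + 1037)) = 1/((2183 - 1*1225) + 2657) = 1/((2183 - 1225) + 2657) = 1/(958 + 2657) = 1/3615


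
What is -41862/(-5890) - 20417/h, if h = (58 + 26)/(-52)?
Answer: 782104396/61845 ≈ 12646.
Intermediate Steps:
h = -21/13 (h = -1/52*84 = -21/13 ≈ -1.6154)
-41862/(-5890) - 20417/h = -41862/(-5890) - 20417/(-21/13) = -41862*(-1/5890) - 20417*(-13/21) = 20931/2945 + 265421/21 = 782104396/61845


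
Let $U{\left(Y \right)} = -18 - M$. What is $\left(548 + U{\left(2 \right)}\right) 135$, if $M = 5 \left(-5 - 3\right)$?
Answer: $76950$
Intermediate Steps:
$M = -40$ ($M = 5 \left(-8\right) = -40$)
$U{\left(Y \right)} = 22$ ($U{\left(Y \right)} = -18 - -40 = -18 + 40 = 22$)
$\left(548 + U{\left(2 \right)}\right) 135 = \left(548 + 22\right) 135 = 570 \cdot 135 = 76950$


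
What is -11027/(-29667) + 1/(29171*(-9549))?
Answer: 33028103162/88858687401 ≈ 0.37169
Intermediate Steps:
-11027/(-29667) + 1/(29171*(-9549)) = -11027*(-1/29667) + (1/29171)*(-1/9549) = 11027/29667 - 1/278553879 = 33028103162/88858687401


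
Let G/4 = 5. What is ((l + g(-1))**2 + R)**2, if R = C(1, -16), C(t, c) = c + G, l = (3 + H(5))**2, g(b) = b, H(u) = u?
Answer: 15784729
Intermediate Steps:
G = 20 (G = 4*5 = 20)
l = 64 (l = (3 + 5)**2 = 8**2 = 64)
C(t, c) = 20 + c (C(t, c) = c + 20 = 20 + c)
R = 4 (R = 20 - 16 = 4)
((l + g(-1))**2 + R)**2 = ((64 - 1)**2 + 4)**2 = (63**2 + 4)**2 = (3969 + 4)**2 = 3973**2 = 15784729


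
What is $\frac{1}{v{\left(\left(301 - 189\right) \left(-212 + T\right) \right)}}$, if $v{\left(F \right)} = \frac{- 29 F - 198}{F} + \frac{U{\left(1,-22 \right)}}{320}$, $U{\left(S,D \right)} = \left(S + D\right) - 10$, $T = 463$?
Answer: $- \frac{562240}{16363387} \approx -0.03436$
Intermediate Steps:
$U{\left(S,D \right)} = -10 + D + S$ ($U{\left(S,D \right)} = \left(D + S\right) - 10 = -10 + D + S$)
$v{\left(F \right)} = - \frac{31}{320} + \frac{-198 - 29 F}{F}$ ($v{\left(F \right)} = \frac{- 29 F - 198}{F} + \frac{-10 - 22 + 1}{320} = \frac{-198 - 29 F}{F} - \frac{31}{320} = - \frac{31}{320} + \frac{-198 - 29 F}{F}$)
$\frac{1}{v{\left(\left(301 - 189\right) \left(-212 + T\right) \right)}} = \frac{1}{- \frac{9311}{320} - \frac{198}{\left(301 - 189\right) \left(-212 + 463\right)}} = \frac{1}{- \frac{9311}{320} - \frac{198}{112 \cdot 251}} = \frac{1}{- \frac{9311}{320} - \frac{198}{28112}} = \frac{1}{- \frac{9311}{320} - \frac{99}{14056}} = \frac{1}{- \frac{16363387}{562240}} = - \frac{562240}{16363387}$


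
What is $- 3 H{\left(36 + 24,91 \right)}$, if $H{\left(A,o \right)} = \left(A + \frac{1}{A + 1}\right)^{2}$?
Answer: $- \frac{40208763}{3721} \approx -10806.0$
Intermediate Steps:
$H{\left(A,o \right)} = \left(A + \frac{1}{1 + A}\right)^{2}$
$- 3 H{\left(36 + 24,91 \right)} = - 3 \frac{\left(1 + \left(36 + 24\right) + \left(36 + 24\right)^{2}\right)^{2}}{\left(1 + \left(36 + 24\right)\right)^{2}} = - 3 \frac{\left(1 + 60 + 60^{2}\right)^{2}}{\left(1 + 60\right)^{2}} = - 3 \frac{\left(1 + 60 + 3600\right)^{2}}{3721} = - 3 \frac{3661^{2}}{3721} = - 3 \cdot \frac{1}{3721} \cdot 13402921 = \left(-3\right) \frac{13402921}{3721} = - \frac{40208763}{3721}$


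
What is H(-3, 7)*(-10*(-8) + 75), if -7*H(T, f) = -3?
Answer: 465/7 ≈ 66.429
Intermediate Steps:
H(T, f) = 3/7 (H(T, f) = -⅐*(-3) = 3/7)
H(-3, 7)*(-10*(-8) + 75) = 3*(-10*(-8) + 75)/7 = 3*(80 + 75)/7 = (3/7)*155 = 465/7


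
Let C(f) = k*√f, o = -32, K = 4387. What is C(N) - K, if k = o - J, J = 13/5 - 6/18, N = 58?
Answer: -4387 - 514*√58/15 ≈ -4648.0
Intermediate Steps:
J = 34/15 (J = 13*(⅕) - 6*1/18 = 13/5 - ⅓ = 34/15 ≈ 2.2667)
k = -514/15 (k = -32 - 1*34/15 = -32 - 34/15 = -514/15 ≈ -34.267)
C(f) = -514*√f/15
C(N) - K = -514*√58/15 - 1*4387 = -514*√58/15 - 4387 = -4387 - 514*√58/15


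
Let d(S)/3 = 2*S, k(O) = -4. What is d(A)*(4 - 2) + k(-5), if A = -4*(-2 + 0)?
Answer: 92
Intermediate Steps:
A = 8 (A = -4*(-2) = 8)
d(S) = 6*S (d(S) = 3*(2*S) = 6*S)
d(A)*(4 - 2) + k(-5) = (6*8)*(4 - 2) - 4 = 48*2 - 4 = 96 - 4 = 92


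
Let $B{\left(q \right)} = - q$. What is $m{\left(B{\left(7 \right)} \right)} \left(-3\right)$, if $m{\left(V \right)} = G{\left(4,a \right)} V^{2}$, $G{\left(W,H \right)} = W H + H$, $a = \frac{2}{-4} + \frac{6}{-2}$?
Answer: $\frac{5145}{2} \approx 2572.5$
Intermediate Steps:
$a = - \frac{7}{2}$ ($a = 2 \left(- \frac{1}{4}\right) + 6 \left(- \frac{1}{2}\right) = - \frac{1}{2} - 3 = - \frac{7}{2} \approx -3.5$)
$G{\left(W,H \right)} = H + H W$ ($G{\left(W,H \right)} = H W + H = H + H W$)
$m{\left(V \right)} = - \frac{35 V^{2}}{2}$ ($m{\left(V \right)} = - \frac{7 \left(1 + 4\right)}{2} V^{2} = \left(- \frac{7}{2}\right) 5 V^{2} = - \frac{35 V^{2}}{2}$)
$m{\left(B{\left(7 \right)} \right)} \left(-3\right) = - \frac{35 \left(\left(-1\right) 7\right)^{2}}{2} \left(-3\right) = - \frac{35 \left(-7\right)^{2}}{2} \left(-3\right) = \left(- \frac{35}{2}\right) 49 \left(-3\right) = \left(- \frac{1715}{2}\right) \left(-3\right) = \frac{5145}{2}$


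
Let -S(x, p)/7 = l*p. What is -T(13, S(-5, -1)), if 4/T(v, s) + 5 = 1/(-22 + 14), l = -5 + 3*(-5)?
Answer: 32/41 ≈ 0.78049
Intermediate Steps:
l = -20 (l = -5 - 15 = -20)
S(x, p) = 140*p (S(x, p) = -(-140)*p = 140*p)
T(v, s) = -32/41 (T(v, s) = 4/(-5 + 1/(-22 + 14)) = 4/(-5 + 1/(-8)) = 4/(-5 - ⅛) = 4/(-41/8) = 4*(-8/41) = -32/41)
-T(13, S(-5, -1)) = -1*(-32/41) = 32/41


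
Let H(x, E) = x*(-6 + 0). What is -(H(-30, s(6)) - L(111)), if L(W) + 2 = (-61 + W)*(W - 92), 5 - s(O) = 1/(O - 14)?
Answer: 768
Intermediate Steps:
s(O) = 5 - 1/(-14 + O) (s(O) = 5 - 1/(O - 14) = 5 - 1/(-14 + O))
H(x, E) = -6*x (H(x, E) = x*(-6) = -6*x)
L(W) = -2 + (-92 + W)*(-61 + W) (L(W) = -2 + (-61 + W)*(W - 92) = -2 + (-61 + W)*(-92 + W) = -2 + (-92 + W)*(-61 + W))
-(H(-30, s(6)) - L(111)) = -(-6*(-30) - (5610 + 111² - 153*111)) = -(180 - (5610 + 12321 - 16983)) = -(180 - 1*948) = -(180 - 948) = -1*(-768) = 768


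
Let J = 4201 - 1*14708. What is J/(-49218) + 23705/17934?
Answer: 37642923/24518767 ≈ 1.5353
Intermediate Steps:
J = -10507 (J = 4201 - 14708 = -10507)
J/(-49218) + 23705/17934 = -10507/(-49218) + 23705/17934 = -10507*(-1/49218) + 23705*(1/17934) = 10507/49218 + 23705/17934 = 37642923/24518767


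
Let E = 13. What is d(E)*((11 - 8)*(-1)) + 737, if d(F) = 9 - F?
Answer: 749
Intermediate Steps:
d(E)*((11 - 8)*(-1)) + 737 = (9 - 1*13)*((11 - 8)*(-1)) + 737 = (9 - 13)*(3*(-1)) + 737 = -4*(-3) + 737 = 12 + 737 = 749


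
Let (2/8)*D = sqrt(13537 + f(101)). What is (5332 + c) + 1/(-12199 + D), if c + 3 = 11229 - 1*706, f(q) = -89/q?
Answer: 237914761898617/15008501333 - 8*sqrt(34520487)/15008501333 ≈ 15852.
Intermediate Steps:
D = 8*sqrt(34520487)/101 (D = 4*sqrt(13537 - 89/101) = 4*sqrt(1367148/101) = 4*(2*sqrt(34520487)/101) = 8*sqrt(34520487)/101 ≈ 465.38)
c = 10520 (c = -3 + (11229 - 1*706) = -3 + (11229 - 706) = -3 + 10523 = 10520)
(5332 + c) + 1/(-12199 + D) = (5332 + 10520) + 1/(-12199 + 8*sqrt(34520487)/101) = 15852 + 1/(-12199 + 8*sqrt(34520487)/101)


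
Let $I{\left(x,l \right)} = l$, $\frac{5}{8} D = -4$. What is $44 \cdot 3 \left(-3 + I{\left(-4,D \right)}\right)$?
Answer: $- \frac{6204}{5} \approx -1240.8$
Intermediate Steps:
$D = - \frac{32}{5}$ ($D = \frac{8}{5} \left(-4\right) = - \frac{32}{5} \approx -6.4$)
$44 \cdot 3 \left(-3 + I{\left(-4,D \right)}\right) = 44 \cdot 3 \left(-3 - \frac{32}{5}\right) = 44 \cdot 3 \left(- \frac{47}{5}\right) = 44 \left(- \frac{141}{5}\right) = - \frac{6204}{5}$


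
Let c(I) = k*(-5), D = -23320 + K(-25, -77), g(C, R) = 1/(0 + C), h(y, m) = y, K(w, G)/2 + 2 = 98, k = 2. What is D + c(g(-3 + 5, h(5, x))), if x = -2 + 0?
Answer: -23138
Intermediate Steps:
K(w, G) = 192 (K(w, G) = -4 + 2*98 = -4 + 196 = 192)
x = -2
g(C, R) = 1/C
D = -23128 (D = -23320 + 192 = -23128)
c(I) = -10 (c(I) = 2*(-5) = -10)
D + c(g(-3 + 5, h(5, x))) = -23128 - 10 = -23138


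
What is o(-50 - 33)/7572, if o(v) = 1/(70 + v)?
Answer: -1/98436 ≈ -1.0159e-5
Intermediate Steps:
o(-50 - 33)/7572 = 1/((70 + (-50 - 33))*7572) = (1/7572)/(70 - 83) = (1/7572)/(-13) = -1/13*1/7572 = -1/98436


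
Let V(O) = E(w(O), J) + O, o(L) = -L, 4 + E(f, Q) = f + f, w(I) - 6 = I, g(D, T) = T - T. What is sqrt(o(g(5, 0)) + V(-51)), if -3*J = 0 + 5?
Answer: I*sqrt(145) ≈ 12.042*I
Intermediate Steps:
g(D, T) = 0
w(I) = 6 + I
J = -5/3 (J = -(0 + 5)/3 = -1/3*5 = -5/3 ≈ -1.6667)
E(f, Q) = -4 + 2*f (E(f, Q) = -4 + (f + f) = -4 + 2*f)
V(O) = 8 + 3*O (V(O) = (-4 + 2*(6 + O)) + O = (-4 + (12 + 2*O)) + O = (8 + 2*O) + O = 8 + 3*O)
sqrt(o(g(5, 0)) + V(-51)) = sqrt(-1*0 + (8 + 3*(-51))) = sqrt(0 + (8 - 153)) = sqrt(0 - 145) = sqrt(-145) = I*sqrt(145)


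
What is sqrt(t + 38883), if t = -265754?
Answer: I*sqrt(226871) ≈ 476.31*I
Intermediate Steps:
sqrt(t + 38883) = sqrt(-265754 + 38883) = sqrt(-226871) = I*sqrt(226871)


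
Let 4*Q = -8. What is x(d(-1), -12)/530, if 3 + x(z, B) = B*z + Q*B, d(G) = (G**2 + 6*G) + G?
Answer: 93/530 ≈ 0.17547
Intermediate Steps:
Q = -2 (Q = (1/4)*(-8) = -2)
d(G) = G**2 + 7*G
x(z, B) = -3 - 2*B + B*z (x(z, B) = -3 + (B*z - 2*B) = -3 + (-2*B + B*z) = -3 - 2*B + B*z)
x(d(-1), -12)/530 = (-3 - 2*(-12) - (-12)*(7 - 1))/530 = (-3 + 24 - (-12)*6)*(1/530) = (-3 + 24 - 12*(-6))*(1/530) = (-3 + 24 + 72)*(1/530) = 93*(1/530) = 93/530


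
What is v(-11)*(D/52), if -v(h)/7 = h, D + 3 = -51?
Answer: -2079/26 ≈ -79.962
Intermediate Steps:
D = -54 (D = -3 - 51 = -54)
v(h) = -7*h
v(-11)*(D/52) = (-7*(-11))*(-54/52) = 77*(-54*1/52) = 77*(-27/26) = -2079/26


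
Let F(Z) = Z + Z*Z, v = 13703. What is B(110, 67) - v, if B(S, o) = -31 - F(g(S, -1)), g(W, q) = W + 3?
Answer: -26616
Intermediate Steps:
g(W, q) = 3 + W
F(Z) = Z + Z²
B(S, o) = -31 - (3 + S)*(4 + S) (B(S, o) = -31 - (3 + S)*(1 + (3 + S)) = -31 - (3 + S)*(4 + S))
B(110, 67) - v = (-31 - (3 + 110)*(4 + 110)) - 1*13703 = (-31 - 1*113*114) - 13703 = (-31 - 12882) - 13703 = -12913 - 13703 = -26616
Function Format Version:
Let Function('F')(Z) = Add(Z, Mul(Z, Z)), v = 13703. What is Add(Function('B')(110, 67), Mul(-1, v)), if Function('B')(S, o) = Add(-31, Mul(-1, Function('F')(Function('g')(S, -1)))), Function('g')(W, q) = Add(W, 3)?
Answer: -26616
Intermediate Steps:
Function('g')(W, q) = Add(3, W)
Function('F')(Z) = Add(Z, Pow(Z, 2))
Function('B')(S, o) = Add(-31, Mul(-1, Add(3, S), Add(4, S))) (Function('B')(S, o) = Add(-31, Mul(-1, Mul(Add(3, S), Add(1, Add(3, S))))) = Add(-31, Mul(-1, Mul(Add(3, S), Add(4, S)))) = Add(-31, Mul(-1, Add(3, S), Add(4, S))))
Add(Function('B')(110, 67), Mul(-1, v)) = Add(Add(-31, Mul(-1, Add(3, 110), Add(4, 110))), Mul(-1, 13703)) = Add(Add(-31, Mul(-1, 113, 114)), -13703) = Add(Add(-31, -12882), -13703) = Add(-12913, -13703) = -26616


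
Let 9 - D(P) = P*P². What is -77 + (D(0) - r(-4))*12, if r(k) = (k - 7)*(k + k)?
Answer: -1025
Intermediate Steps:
D(P) = 9 - P³ (D(P) = 9 - P*P² = 9 - P³)
r(k) = 2*k*(-7 + k) (r(k) = (-7 + k)*(2*k) = 2*k*(-7 + k))
-77 + (D(0) - r(-4))*12 = -77 + ((9 - 1*0³) - 2*(-4)*(-7 - 4))*12 = -77 + ((9 - 1*0) - 2*(-4)*(-11))*12 = -77 + ((9 + 0) - 1*88)*12 = -77 + (9 - 88)*12 = -77 - 79*12 = -77 - 948 = -1025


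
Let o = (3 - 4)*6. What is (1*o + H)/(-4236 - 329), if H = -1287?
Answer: 1293/4565 ≈ 0.28324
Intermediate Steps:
o = -6 (o = -1*6 = -6)
(1*o + H)/(-4236 - 329) = (1*(-6) - 1287)/(-4236 - 329) = (-6 - 1287)/(-4565) = -1293*(-1/4565) = 1293/4565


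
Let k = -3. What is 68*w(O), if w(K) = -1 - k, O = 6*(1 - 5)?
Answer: 136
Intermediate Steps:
O = -24 (O = 6*(-4) = -24)
w(K) = 2 (w(K) = -1 - 1*(-3) = -1 + 3 = 2)
68*w(O) = 68*2 = 136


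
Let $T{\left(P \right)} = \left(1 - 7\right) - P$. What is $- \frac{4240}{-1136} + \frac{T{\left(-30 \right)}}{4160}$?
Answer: $\frac{138013}{36920} \approx 3.7382$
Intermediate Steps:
$T{\left(P \right)} = -6 - P$
$- \frac{4240}{-1136} + \frac{T{\left(-30 \right)}}{4160} = - \frac{4240}{-1136} + \frac{-6 - -30}{4160} = \left(-4240\right) \left(- \frac{1}{1136}\right) + \left(-6 + 30\right) \frac{1}{4160} = \frac{265}{71} + 24 \cdot \frac{1}{4160} = \frac{265}{71} + \frac{3}{520} = \frac{138013}{36920}$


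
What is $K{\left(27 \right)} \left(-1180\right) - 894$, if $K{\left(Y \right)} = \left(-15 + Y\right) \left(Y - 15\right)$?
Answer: $-170814$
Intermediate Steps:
$K{\left(Y \right)} = \left(-15 + Y\right)^{2}$ ($K{\left(Y \right)} = \left(-15 + Y\right) \left(-15 + Y\right) = \left(-15 + Y\right)^{2}$)
$K{\left(27 \right)} \left(-1180\right) - 894 = \left(-15 + 27\right)^{2} \left(-1180\right) - 894 = 12^{2} \left(-1180\right) - 894 = 144 \left(-1180\right) - 894 = -169920 - 894 = -170814$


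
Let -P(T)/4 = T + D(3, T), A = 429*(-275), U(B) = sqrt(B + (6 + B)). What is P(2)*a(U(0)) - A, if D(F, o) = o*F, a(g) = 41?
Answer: 116663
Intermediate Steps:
U(B) = sqrt(6 + 2*B)
D(F, o) = F*o
A = -117975
P(T) = -16*T (P(T) = -4*(T + 3*T) = -16*T)
P(2)*a(U(0)) - A = -16*2*41 - 1*(-117975) = -32*41 + 117975 = -1312 + 117975 = 116663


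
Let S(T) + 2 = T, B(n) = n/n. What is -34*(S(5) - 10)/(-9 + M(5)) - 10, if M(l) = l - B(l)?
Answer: -288/5 ≈ -57.600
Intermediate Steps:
B(n) = 1
S(T) = -2 + T
M(l) = -1 + l (M(l) = l - 1*1 = l - 1 = -1 + l)
-34*(S(5) - 10)/(-9 + M(5)) - 10 = -34*((-2 + 5) - 10)/(-9 + (-1 + 5)) - 10 = -34*(3 - 10)/(-9 + 4) - 10 = -(-238)/(-5) - 10 = -(-238)*(-1)/5 - 10 = -34*7/5 - 10 = -238/5 - 10 = -288/5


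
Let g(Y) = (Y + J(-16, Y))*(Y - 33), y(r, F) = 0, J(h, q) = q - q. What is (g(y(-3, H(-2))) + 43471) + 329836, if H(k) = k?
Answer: 373307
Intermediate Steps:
J(h, q) = 0
g(Y) = Y*(-33 + Y) (g(Y) = (Y + 0)*(Y - 33) = Y*(-33 + Y))
(g(y(-3, H(-2))) + 43471) + 329836 = (0*(-33 + 0) + 43471) + 329836 = (0*(-33) + 43471) + 329836 = (0 + 43471) + 329836 = 43471 + 329836 = 373307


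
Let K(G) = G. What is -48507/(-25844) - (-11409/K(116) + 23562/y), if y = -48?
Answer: 886038567/1498952 ≈ 591.11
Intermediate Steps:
-48507/(-25844) - (-11409/K(116) + 23562/y) = -48507/(-25844) - (-11409/116 + 23562/(-48)) = -48507*(-1/25844) - (-11409*1/116 + 23562*(-1/48)) = 48507/25844 - (-11409/116 - 3927/8) = 48507/25844 - 1*(-136701/232) = 48507/25844 + 136701/232 = 886038567/1498952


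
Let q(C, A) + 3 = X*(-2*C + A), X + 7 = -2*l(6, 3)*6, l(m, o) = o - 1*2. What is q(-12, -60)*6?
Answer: 4086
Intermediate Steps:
l(m, o) = -2 + o (l(m, o) = o - 2 = -2 + o)
X = -19 (X = -7 - 2*(-2 + 3)*6 = -7 - 2*1*6 = -7 - 2*6 = -7 - 12 = -19)
q(C, A) = -3 - 19*A + 38*C (q(C, A) = -3 - 19*(-2*C + A) = -3 - 19*(A - 2*C) = -3 + (-19*A + 38*C) = -3 - 19*A + 38*C)
q(-12, -60)*6 = (-3 - 19*(-60) + 38*(-12))*6 = (-3 + 1140 - 456)*6 = 681*6 = 4086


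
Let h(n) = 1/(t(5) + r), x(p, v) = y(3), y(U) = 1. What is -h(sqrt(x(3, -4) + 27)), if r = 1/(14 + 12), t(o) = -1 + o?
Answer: -26/105 ≈ -0.24762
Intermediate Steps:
r = 1/26 ≈ 0.038462
x(p, v) = 1
h(n) = 26/105 (h(n) = 1/((-1 + 5) + 1/26) = 1/(4 + 1/26) = 1/(105/26) = 26/105)
-h(sqrt(x(3, -4) + 27)) = -1*26/105 = -26/105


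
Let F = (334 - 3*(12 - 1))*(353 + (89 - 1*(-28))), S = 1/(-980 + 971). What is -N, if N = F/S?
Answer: 1273230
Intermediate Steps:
S = -1/9 (S = 1/(-9) = -1/9 ≈ -0.11111)
F = 141470 (F = (334 - 3*11)*(353 + (89 + 28)) = (334 - 33)*(353 + 117) = 301*470 = 141470)
N = -1273230 (N = 141470/(-1/9) = 141470*(-9) = -1273230)
-N = -1*(-1273230) = 1273230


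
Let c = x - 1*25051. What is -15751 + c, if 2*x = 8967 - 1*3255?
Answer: -37946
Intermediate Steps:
x = 2856 (x = (8967 - 1*3255)/2 = (8967 - 3255)/2 = (½)*5712 = 2856)
c = -22195 (c = 2856 - 1*25051 = 2856 - 25051 = -22195)
-15751 + c = -15751 - 22195 = -37946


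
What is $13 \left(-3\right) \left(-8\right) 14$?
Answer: $4368$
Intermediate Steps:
$13 \left(-3\right) \left(-8\right) 14 = \left(-39\right) \left(-8\right) 14 = 312 \cdot 14 = 4368$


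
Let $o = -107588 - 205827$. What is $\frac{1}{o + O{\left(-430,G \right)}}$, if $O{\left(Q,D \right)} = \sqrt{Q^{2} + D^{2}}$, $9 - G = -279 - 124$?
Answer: $- \frac{313415}{98228607581} - \frac{2 \sqrt{88661}}{98228607581} \approx -3.1967 \cdot 10^{-6}$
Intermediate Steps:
$G = 412$ ($G = 9 - \left(-279 - 124\right) = 9 - -403 = 9 + 403 = 412$)
$O{\left(Q,D \right)} = \sqrt{D^{2} + Q^{2}}$
$o = -313415$
$\frac{1}{o + O{\left(-430,G \right)}} = \frac{1}{-313415 + \sqrt{412^{2} + \left(-430\right)^{2}}} = \frac{1}{-313415 + \sqrt{169744 + 184900}} = \frac{1}{-313415 + \sqrt{354644}} = \frac{1}{-313415 + 2 \sqrt{88661}}$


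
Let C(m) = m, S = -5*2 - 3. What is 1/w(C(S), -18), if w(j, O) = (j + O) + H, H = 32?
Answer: 1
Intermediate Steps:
S = -13 (S = -10 - 3 = -13)
w(j, O) = 32 + O + j (w(j, O) = (j + O) + 32 = (O + j) + 32 = 32 + O + j)
1/w(C(S), -18) = 1/(32 - 18 - 13) = 1/1 = 1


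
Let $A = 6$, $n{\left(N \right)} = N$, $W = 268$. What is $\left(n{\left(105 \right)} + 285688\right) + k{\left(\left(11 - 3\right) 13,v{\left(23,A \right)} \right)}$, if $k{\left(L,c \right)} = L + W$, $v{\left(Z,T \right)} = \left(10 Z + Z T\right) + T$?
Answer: $286165$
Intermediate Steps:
$v{\left(Z,T \right)} = T + 10 Z + T Z$ ($v{\left(Z,T \right)} = \left(10 Z + T Z\right) + T = T + 10 Z + T Z$)
$k{\left(L,c \right)} = 268 + L$ ($k{\left(L,c \right)} = L + 268 = 268 + L$)
$\left(n{\left(105 \right)} + 285688\right) + k{\left(\left(11 - 3\right) 13,v{\left(23,A \right)} \right)} = \left(105 + 285688\right) + \left(268 + \left(11 - 3\right) 13\right) = 285793 + \left(268 + 8 \cdot 13\right) = 285793 + \left(268 + 104\right) = 285793 + 372 = 286165$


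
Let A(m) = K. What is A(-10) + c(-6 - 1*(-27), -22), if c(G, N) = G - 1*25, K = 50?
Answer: 46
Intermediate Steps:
c(G, N) = -25 + G (c(G, N) = G - 25 = -25 + G)
A(m) = 50
A(-10) + c(-6 - 1*(-27), -22) = 50 + (-25 + (-6 - 1*(-27))) = 50 + (-25 + (-6 + 27)) = 50 + (-25 + 21) = 50 - 4 = 46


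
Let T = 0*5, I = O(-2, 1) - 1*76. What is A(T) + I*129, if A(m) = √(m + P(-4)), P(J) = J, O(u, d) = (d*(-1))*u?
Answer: -9546 + 2*I ≈ -9546.0 + 2.0*I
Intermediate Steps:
O(u, d) = -d*u (O(u, d) = (-d)*u = -d*u)
I = -74 (I = -1*1*(-2) - 1*76 = 2 - 76 = -74)
T = 0
A(m) = √(-4 + m) (A(m) = √(m - 4) = √(-4 + m))
A(T) + I*129 = √(-4 + 0) - 74*129 = √(-4) - 9546 = 2*I - 9546 = -9546 + 2*I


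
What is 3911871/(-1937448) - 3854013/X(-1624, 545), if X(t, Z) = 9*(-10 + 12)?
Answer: -138278151713/645816 ≈ -2.1411e+5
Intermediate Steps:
X(t, Z) = 18 (X(t, Z) = 9*2 = 18)
3911871/(-1937448) - 3854013/X(-1624, 545) = 3911871/(-1937448) - 3854013/18 = 3911871*(-1/1937448) - 3854013*1/18 = -1303957/645816 - 1284671/6 = -138278151713/645816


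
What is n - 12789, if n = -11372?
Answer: -24161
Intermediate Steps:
n - 12789 = -11372 - 12789 = -24161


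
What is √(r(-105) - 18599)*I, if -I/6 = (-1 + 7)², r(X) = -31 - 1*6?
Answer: -432*I*√4659 ≈ -29487.0*I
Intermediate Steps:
r(X) = -37 (r(X) = -31 - 6 = -37)
I = -216 (I = -6*(-1 + 7)² = -6*6² = -6*36 = -216)
√(r(-105) - 18599)*I = √(-37 - 18599)*(-216) = √(-18636)*(-216) = (2*I*√4659)*(-216) = -432*I*√4659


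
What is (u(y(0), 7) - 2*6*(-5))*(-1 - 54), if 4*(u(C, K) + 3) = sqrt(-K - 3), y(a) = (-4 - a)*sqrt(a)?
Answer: -3135 - 55*I*sqrt(10)/4 ≈ -3135.0 - 43.481*I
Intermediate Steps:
y(a) = sqrt(a)*(-4 - a)
u(C, K) = -3 + sqrt(-3 - K)/4 (u(C, K) = -3 + sqrt(-K - 3)/4 = -3 + sqrt(-3 - K)/4)
(u(y(0), 7) - 2*6*(-5))*(-1 - 54) = ((-3 + sqrt(-3 - 1*7)/4) - 2*6*(-5))*(-1 - 54) = ((-3 + sqrt(-3 - 7)/4) - 12*(-5))*(-55) = ((-3 + sqrt(-10)/4) + 60)*(-55) = ((-3 + (I*sqrt(10))/4) + 60)*(-55) = ((-3 + I*sqrt(10)/4) + 60)*(-55) = (57 + I*sqrt(10)/4)*(-55) = -3135 - 55*I*sqrt(10)/4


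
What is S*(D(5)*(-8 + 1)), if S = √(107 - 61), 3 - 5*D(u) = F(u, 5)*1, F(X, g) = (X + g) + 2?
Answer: 63*√46/5 ≈ 85.457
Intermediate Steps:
F(X, g) = 2 + X + g
D(u) = -⅘ - u/5 (D(u) = ⅗ - (2 + u + 5)/5 = ⅗ - (7 + u)/5 = ⅗ + (-7/5 - u/5) = -⅘ - u/5)
S = √46 ≈ 6.7823
S*(D(5)*(-8 + 1)) = √46*((-⅘ - ⅕*5)*(-8 + 1)) = √46*((-⅘ - 1)*(-7)) = √46*(-9/5*(-7)) = √46*(63/5) = 63*√46/5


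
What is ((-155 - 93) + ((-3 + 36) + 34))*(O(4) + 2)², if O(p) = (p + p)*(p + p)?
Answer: -788436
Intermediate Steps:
O(p) = 4*p² (O(p) = (2*p)*(2*p) = 4*p²)
((-155 - 93) + ((-3 + 36) + 34))*(O(4) + 2)² = ((-155 - 93) + ((-3 + 36) + 34))*(4*4² + 2)² = (-248 + (33 + 34))*(4*16 + 2)² = (-248 + 67)*(64 + 2)² = -181*66² = -181*4356 = -788436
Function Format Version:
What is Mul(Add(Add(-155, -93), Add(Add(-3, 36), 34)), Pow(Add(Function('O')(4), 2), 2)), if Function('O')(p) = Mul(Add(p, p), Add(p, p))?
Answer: -788436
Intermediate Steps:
Function('O')(p) = Mul(4, Pow(p, 2)) (Function('O')(p) = Mul(Mul(2, p), Mul(2, p)) = Mul(4, Pow(p, 2)))
Mul(Add(Add(-155, -93), Add(Add(-3, 36), 34)), Pow(Add(Function('O')(4), 2), 2)) = Mul(Add(Add(-155, -93), Add(Add(-3, 36), 34)), Pow(Add(Mul(4, Pow(4, 2)), 2), 2)) = Mul(Add(-248, Add(33, 34)), Pow(Add(Mul(4, 16), 2), 2)) = Mul(Add(-248, 67), Pow(Add(64, 2), 2)) = Mul(-181, Pow(66, 2)) = Mul(-181, 4356) = -788436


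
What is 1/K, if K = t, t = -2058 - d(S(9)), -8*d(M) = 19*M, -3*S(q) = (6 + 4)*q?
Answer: -4/8517 ≈ -0.00046965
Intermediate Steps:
S(q) = -10*q/3 (S(q) = -(6 + 4)*q/3 = -10*q/3)
d(M) = -19*M/8
t = -8517/4 (t = -2058 - (-19)*(-10/3*9)/8 = -2058 - (-19)*(-30)/8 = -2058 - 1*285/4 = -2058 - 285/4 = -8517/4 ≈ -2129.3)
K = -8517/4 ≈ -2129.3
1/K = 1/(-8517/4) = -4/8517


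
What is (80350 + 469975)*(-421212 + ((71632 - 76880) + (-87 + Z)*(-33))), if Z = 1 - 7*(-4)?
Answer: -233638277450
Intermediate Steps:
Z = 29 (Z = 1 + 28 = 29)
(80350 + 469975)*(-421212 + ((71632 - 76880) + (-87 + Z)*(-33))) = (80350 + 469975)*(-421212 + ((71632 - 76880) + (-87 + 29)*(-33))) = 550325*(-421212 + (-5248 - 58*(-33))) = 550325*(-421212 + (-5248 + 1914)) = 550325*(-421212 - 3334) = 550325*(-424546) = -233638277450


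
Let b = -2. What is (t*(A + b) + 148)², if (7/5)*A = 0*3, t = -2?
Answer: 23104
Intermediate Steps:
A = 0 (A = 5*(0*3)/7 = (5/7)*0 = 0)
(t*(A + b) + 148)² = (-2*(0 - 2) + 148)² = (-2*(-2) + 148)² = (4 + 148)² = 152² = 23104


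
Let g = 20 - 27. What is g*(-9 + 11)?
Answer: -14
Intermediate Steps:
g = -7
g*(-9 + 11) = -7*(-9 + 11) = -7*2 = -14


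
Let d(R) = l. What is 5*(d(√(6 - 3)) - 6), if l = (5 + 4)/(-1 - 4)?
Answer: -39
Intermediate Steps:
l = -9/5 (l = 9/(-5) = 9*(-⅕) = -9/5 ≈ -1.8000)
d(R) = -9/5
5*(d(√(6 - 3)) - 6) = 5*(-9/5 - 6) = 5*(-39/5) = -39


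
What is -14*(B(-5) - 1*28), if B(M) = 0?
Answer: 392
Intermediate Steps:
-14*(B(-5) - 1*28) = -14*(0 - 1*28) = -14*(0 - 28) = -14*(-28) = 392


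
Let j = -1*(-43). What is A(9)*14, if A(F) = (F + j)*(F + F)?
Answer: 13104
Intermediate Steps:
j = 43
A(F) = 2*F*(43 + F) (A(F) = (F + 43)*(F + F) = (43 + F)*(2*F) = 2*F*(43 + F))
A(9)*14 = (2*9*(43 + 9))*14 = (2*9*52)*14 = 936*14 = 13104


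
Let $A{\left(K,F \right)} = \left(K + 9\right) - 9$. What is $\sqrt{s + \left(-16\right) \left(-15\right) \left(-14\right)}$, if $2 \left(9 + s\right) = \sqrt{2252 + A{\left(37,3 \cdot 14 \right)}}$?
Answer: $\frac{\sqrt{-13476 + 2 \sqrt{2289}}}{2} \approx 57.837 i$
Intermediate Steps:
$A{\left(K,F \right)} = K$ ($A{\left(K,F \right)} = \left(9 + K\right) - 9 = K$)
$s = -9 + \frac{\sqrt{2289}}{2}$ ($s = -9 + \frac{\sqrt{2252 + 37}}{2} = -9 + \frac{\sqrt{2289}}{2} \approx 14.922$)
$\sqrt{s + \left(-16\right) \left(-15\right) \left(-14\right)} = \sqrt{\left(-9 + \frac{\sqrt{2289}}{2}\right) + \left(-16\right) \left(-15\right) \left(-14\right)} = \sqrt{\left(-9 + \frac{\sqrt{2289}}{2}\right) + 240 \left(-14\right)} = \sqrt{\left(-9 + \frac{\sqrt{2289}}{2}\right) - 3360} = \sqrt{-3369 + \frac{\sqrt{2289}}{2}}$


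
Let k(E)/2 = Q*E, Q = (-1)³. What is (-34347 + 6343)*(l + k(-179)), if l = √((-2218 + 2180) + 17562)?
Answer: -10025432 - 56008*√4381 ≈ -1.3733e+7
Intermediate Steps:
l = 2*√4381 (l = √(-38 + 17562) = √17524 = 2*√4381 ≈ 132.38)
Q = -1
k(E) = -2*E (k(E) = 2*(-E) = -2*E)
(-34347 + 6343)*(l + k(-179)) = (-34347 + 6343)*(2*√4381 - 2*(-179)) = -28004*(2*√4381 + 358) = -28004*(358 + 2*√4381) = -10025432 - 56008*√4381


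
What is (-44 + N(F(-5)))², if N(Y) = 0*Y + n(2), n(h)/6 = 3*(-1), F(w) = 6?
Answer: 3844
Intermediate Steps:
n(h) = -18 (n(h) = 6*(3*(-1)) = 6*(-3) = -18)
N(Y) = -18 (N(Y) = 0*Y - 18 = 0 - 18 = -18)
(-44 + N(F(-5)))² = (-44 - 18)² = (-62)² = 3844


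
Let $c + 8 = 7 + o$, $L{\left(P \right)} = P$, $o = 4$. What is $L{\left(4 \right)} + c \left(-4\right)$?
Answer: $-8$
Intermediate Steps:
$c = 3$ ($c = -8 + \left(7 + 4\right) = -8 + 11 = 3$)
$L{\left(4 \right)} + c \left(-4\right) = 4 + 3 \left(-4\right) = 4 - 12 = -8$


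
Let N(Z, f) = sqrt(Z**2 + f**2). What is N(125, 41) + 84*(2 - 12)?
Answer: -840 + sqrt(17306) ≈ -708.45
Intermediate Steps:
N(125, 41) + 84*(2 - 12) = sqrt(125**2 + 41**2) + 84*(2 - 12) = sqrt(15625 + 1681) + 84*(-10) = sqrt(17306) - 840 = -840 + sqrt(17306)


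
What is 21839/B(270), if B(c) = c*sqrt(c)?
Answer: 21839*sqrt(30)/24300 ≈ 4.9225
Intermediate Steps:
B(c) = c**(3/2)
21839/B(270) = 21839/(270**(3/2)) = 21839/((810*sqrt(30))) = 21839*(sqrt(30)/24300) = 21839*sqrt(30)/24300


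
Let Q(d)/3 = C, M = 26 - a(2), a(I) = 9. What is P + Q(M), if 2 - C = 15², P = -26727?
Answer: -27396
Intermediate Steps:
M = 17 (M = 26 - 1*9 = 26 - 9 = 17)
C = -223 (C = 2 - 1*15² = 2 - 1*225 = 2 - 225 = -223)
Q(d) = -669 (Q(d) = 3*(-223) = -669)
P + Q(M) = -26727 - 669 = -27396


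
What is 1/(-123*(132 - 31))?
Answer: -1/12423 ≈ -8.0496e-5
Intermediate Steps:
1/(-123*(132 - 31)) = 1/(-123*101) = 1/(-12423) = -1/12423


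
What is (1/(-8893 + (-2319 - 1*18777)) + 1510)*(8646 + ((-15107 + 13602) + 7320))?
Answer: 654843088329/29989 ≈ 2.1836e+7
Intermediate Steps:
(1/(-8893 + (-2319 - 1*18777)) + 1510)*(8646 + ((-15107 + 13602) + 7320)) = (1/(-8893 + (-2319 - 18777)) + 1510)*(8646 + (-1505 + 7320)) = (1/(-8893 - 21096) + 1510)*(8646 + 5815) = (1/(-29989) + 1510)*14461 = (-1/29989 + 1510)*14461 = (45283389/29989)*14461 = 654843088329/29989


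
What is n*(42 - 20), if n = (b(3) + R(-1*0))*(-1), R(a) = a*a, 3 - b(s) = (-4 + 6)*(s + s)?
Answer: 198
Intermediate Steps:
b(s) = 3 - 4*s (b(s) = 3 - (-4 + 6)*(s + s) = 3 - 2*2*s = 3 - 4*s)
R(a) = a²
n = 9 (n = ((3 - 4*3) + (-1*0)²)*(-1) = ((3 - 12) + 0²)*(-1) = (-9 + 0)*(-1) = -9*(-1) = 9)
n*(42 - 20) = 9*(42 - 20) = 9*22 = 198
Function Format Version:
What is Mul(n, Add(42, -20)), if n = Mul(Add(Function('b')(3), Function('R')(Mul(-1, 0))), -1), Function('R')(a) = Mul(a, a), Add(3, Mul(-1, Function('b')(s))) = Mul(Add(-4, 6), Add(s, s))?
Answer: 198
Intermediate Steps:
Function('b')(s) = Add(3, Mul(-4, s)) (Function('b')(s) = Add(3, Mul(-1, Mul(Add(-4, 6), Add(s, s)))) = Add(3, Mul(-1, Mul(2, Mul(2, s)))) = Add(3, Mul(-1, Mul(4, s))) = Add(3, Mul(-4, s)))
Function('R')(a) = Pow(a, 2)
n = 9 (n = Mul(Add(Add(3, Mul(-4, 3)), Pow(Mul(-1, 0), 2)), -1) = Mul(Add(Add(3, -12), Pow(0, 2)), -1) = Mul(Add(-9, 0), -1) = Mul(-9, -1) = 9)
Mul(n, Add(42, -20)) = Mul(9, Add(42, -20)) = Mul(9, 22) = 198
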